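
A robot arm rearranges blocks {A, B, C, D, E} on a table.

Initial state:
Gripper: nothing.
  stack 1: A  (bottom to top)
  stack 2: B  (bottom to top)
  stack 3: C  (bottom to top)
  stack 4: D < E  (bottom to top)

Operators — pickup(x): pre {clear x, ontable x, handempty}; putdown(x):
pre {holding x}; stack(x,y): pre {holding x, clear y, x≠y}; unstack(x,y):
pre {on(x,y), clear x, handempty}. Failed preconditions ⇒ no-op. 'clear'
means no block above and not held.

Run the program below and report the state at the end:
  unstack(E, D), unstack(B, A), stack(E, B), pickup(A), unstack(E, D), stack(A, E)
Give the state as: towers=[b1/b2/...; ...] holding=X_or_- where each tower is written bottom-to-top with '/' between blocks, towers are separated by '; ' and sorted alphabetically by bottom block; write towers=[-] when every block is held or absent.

towers=[B/E/A; C; D] holding=-

step 1 (unstack(E, D)): towers=[A; B; C; D] holding=E
step 2 (unstack(B, A)) [no-op]: towers=[A; B; C; D] holding=E
step 3 (stack(E, B)): towers=[A; B/E; C; D] holding=-
step 4 (pickup(A)): towers=[B/E; C; D] holding=A
step 5 (unstack(E, D)) [no-op]: towers=[B/E; C; D] holding=A
step 6 (stack(A, E)): towers=[B/E/A; C; D] holding=-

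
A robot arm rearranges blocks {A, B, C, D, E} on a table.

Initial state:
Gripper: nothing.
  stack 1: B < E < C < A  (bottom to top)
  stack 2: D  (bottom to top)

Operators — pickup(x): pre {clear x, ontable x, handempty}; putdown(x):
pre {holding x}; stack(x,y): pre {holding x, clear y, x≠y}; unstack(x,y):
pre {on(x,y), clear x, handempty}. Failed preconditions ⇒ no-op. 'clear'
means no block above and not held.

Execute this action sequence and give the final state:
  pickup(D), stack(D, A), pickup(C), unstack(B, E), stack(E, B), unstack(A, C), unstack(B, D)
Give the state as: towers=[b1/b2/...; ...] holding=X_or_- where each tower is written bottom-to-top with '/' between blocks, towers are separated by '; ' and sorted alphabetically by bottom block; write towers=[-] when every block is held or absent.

step 1 (pickup(D)): towers=[B/E/C/A] holding=D
step 2 (stack(D, A)): towers=[B/E/C/A/D] holding=-
step 3 (pickup(C)) [no-op]: towers=[B/E/C/A/D] holding=-
step 4 (unstack(B, E)) [no-op]: towers=[B/E/C/A/D] holding=-
step 5 (stack(E, B)) [no-op]: towers=[B/E/C/A/D] holding=-
step 6 (unstack(A, C)) [no-op]: towers=[B/E/C/A/D] holding=-
step 7 (unstack(B, D)) [no-op]: towers=[B/E/C/A/D] holding=-

towers=[B/E/C/A/D] holding=-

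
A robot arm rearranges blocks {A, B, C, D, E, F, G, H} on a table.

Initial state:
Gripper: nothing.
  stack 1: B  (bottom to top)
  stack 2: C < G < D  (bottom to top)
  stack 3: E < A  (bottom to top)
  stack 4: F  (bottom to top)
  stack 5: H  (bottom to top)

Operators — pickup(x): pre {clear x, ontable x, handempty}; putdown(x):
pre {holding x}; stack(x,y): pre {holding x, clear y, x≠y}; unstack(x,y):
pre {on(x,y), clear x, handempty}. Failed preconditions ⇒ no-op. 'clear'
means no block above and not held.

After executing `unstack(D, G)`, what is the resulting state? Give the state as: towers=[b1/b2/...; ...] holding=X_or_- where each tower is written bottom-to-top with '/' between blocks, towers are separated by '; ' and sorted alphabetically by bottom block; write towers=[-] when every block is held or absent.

before: towers=[B; C/G/D; E/A; F; H] holding=-
pre[unstack(D, G)]: on(D,G) ✓, clear(D) ✓, handempty ✓
all met → apply unstack(D, G)
after:  towers=[B; C/G; E/A; F; H] holding=D

towers=[B; C/G; E/A; F; H] holding=D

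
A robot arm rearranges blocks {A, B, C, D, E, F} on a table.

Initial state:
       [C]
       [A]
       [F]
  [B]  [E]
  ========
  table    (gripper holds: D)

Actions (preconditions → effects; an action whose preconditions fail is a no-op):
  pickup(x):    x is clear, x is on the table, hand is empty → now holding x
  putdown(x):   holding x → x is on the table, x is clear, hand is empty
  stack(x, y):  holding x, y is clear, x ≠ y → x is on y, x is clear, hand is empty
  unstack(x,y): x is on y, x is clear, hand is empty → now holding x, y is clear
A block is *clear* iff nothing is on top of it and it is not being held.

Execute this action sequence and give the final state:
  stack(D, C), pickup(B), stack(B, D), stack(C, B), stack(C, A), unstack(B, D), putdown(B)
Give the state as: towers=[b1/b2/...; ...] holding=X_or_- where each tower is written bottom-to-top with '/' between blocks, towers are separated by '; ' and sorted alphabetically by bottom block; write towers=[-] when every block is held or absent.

step 1 (stack(D, C)): towers=[B; E/F/A/C/D] holding=-
step 2 (pickup(B)): towers=[E/F/A/C/D] holding=B
step 3 (stack(B, D)): towers=[E/F/A/C/D/B] holding=-
step 4 (stack(C, B)) [no-op]: towers=[E/F/A/C/D/B] holding=-
step 5 (stack(C, A)) [no-op]: towers=[E/F/A/C/D/B] holding=-
step 6 (unstack(B, D)): towers=[E/F/A/C/D] holding=B
step 7 (putdown(B)): towers=[B; E/F/A/C/D] holding=-

towers=[B; E/F/A/C/D] holding=-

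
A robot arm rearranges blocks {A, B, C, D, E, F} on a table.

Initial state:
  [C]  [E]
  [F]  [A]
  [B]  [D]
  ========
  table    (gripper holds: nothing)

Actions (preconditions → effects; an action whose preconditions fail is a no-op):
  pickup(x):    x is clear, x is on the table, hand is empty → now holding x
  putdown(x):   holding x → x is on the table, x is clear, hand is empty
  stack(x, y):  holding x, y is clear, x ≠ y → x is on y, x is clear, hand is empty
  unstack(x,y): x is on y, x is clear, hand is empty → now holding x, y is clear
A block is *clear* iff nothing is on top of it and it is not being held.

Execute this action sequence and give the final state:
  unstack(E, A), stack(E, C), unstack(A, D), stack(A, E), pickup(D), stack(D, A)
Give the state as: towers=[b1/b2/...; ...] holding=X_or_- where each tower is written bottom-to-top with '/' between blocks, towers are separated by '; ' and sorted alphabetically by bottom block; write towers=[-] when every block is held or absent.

towers=[B/F/C/E/A/D] holding=-

step 1 (unstack(E, A)): towers=[B/F/C; D/A] holding=E
step 2 (stack(E, C)): towers=[B/F/C/E; D/A] holding=-
step 3 (unstack(A, D)): towers=[B/F/C/E; D] holding=A
step 4 (stack(A, E)): towers=[B/F/C/E/A; D] holding=-
step 5 (pickup(D)): towers=[B/F/C/E/A] holding=D
step 6 (stack(D, A)): towers=[B/F/C/E/A/D] holding=-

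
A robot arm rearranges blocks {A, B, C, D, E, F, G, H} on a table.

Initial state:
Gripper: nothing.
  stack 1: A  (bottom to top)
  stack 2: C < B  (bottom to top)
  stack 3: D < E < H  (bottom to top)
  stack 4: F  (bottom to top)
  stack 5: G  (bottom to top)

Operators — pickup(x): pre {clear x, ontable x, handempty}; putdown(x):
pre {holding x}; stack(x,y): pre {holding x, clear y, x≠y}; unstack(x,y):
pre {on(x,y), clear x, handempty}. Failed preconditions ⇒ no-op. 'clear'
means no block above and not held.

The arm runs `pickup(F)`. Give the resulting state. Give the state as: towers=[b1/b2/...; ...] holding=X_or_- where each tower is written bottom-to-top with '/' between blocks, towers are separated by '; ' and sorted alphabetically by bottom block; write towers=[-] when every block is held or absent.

before: towers=[A; C/B; D/E/H; F; G] holding=-
pre[pickup(F)]: clear(F) ok, ontable(F) ok, handempty ok
all met → apply pickup(F)
after:  towers=[A; C/B; D/E/H; G] holding=F

towers=[A; C/B; D/E/H; G] holding=F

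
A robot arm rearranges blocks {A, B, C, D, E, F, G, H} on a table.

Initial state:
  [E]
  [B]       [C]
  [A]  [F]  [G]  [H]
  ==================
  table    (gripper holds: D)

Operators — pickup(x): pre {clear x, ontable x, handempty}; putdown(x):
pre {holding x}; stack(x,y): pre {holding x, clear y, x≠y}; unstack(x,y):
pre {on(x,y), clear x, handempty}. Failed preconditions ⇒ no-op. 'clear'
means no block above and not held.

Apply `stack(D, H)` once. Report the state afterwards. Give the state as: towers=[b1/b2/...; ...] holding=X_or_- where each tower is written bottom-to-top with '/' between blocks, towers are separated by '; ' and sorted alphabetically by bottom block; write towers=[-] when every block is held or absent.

before: towers=[A/B/E; F; G/C; H] holding=D
pre[stack(D, H)]: holding(D) yes, clear(H) yes, D≠H yes
all met → apply stack(D, H)
after:  towers=[A/B/E; F; G/C; H/D] holding=-

towers=[A/B/E; F; G/C; H/D] holding=-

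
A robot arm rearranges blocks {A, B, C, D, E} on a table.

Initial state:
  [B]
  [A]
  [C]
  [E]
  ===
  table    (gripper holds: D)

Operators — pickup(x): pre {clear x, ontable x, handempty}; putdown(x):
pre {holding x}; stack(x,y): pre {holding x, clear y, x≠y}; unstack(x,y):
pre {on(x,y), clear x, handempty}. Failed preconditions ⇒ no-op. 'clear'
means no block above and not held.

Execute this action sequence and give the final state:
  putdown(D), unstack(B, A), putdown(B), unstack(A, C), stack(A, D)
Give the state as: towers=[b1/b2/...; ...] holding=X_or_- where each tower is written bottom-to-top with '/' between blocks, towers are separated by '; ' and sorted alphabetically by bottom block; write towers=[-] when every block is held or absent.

step 1 (putdown(D)): towers=[D; E/C/A/B] holding=-
step 2 (unstack(B, A)): towers=[D; E/C/A] holding=B
step 3 (putdown(B)): towers=[B; D; E/C/A] holding=-
step 4 (unstack(A, C)): towers=[B; D; E/C] holding=A
step 5 (stack(A, D)): towers=[B; D/A; E/C] holding=-

towers=[B; D/A; E/C] holding=-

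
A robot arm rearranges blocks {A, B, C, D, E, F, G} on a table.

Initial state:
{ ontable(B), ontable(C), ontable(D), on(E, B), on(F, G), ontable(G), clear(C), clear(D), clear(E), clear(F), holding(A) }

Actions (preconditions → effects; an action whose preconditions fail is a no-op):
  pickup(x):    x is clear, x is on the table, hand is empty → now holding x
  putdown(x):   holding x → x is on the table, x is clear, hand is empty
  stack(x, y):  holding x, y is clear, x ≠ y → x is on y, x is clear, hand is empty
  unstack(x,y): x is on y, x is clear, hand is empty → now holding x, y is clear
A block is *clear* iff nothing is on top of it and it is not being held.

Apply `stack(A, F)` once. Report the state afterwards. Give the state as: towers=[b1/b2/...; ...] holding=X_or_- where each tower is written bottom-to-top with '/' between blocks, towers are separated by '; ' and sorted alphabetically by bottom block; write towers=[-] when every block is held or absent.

towers=[B/E; C; D; G/F/A] holding=-

before: towers=[B/E; C; D; G/F] holding=A
pre[stack(A, F)]: holding(A) yes, clear(F) yes, A≠F yes
all met → apply stack(A, F)
after:  towers=[B/E; C; D; G/F/A] holding=-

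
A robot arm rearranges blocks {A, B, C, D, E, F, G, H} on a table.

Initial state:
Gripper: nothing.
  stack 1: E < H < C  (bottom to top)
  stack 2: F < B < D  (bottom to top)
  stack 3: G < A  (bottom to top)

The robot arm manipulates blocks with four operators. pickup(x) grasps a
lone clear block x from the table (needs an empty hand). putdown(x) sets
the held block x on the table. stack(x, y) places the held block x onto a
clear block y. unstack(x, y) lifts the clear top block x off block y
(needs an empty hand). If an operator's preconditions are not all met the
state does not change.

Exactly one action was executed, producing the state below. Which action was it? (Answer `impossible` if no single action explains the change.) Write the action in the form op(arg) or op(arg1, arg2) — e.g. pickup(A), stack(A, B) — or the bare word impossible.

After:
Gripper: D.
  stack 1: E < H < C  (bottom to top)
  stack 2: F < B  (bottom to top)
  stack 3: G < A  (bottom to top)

unstack(D, B)

target: towers=[E/H/C; F/B; G/A] holding=D
     unstack(A, G) → towers=[E/H/C; F/B/D; G] holding=A
     unstack(D, B) → towers=[E/H/C; F/B; G/A] holding=D  ← match
     unstack(C, H) → towers=[E/H; F/B/D; G/A] holding=C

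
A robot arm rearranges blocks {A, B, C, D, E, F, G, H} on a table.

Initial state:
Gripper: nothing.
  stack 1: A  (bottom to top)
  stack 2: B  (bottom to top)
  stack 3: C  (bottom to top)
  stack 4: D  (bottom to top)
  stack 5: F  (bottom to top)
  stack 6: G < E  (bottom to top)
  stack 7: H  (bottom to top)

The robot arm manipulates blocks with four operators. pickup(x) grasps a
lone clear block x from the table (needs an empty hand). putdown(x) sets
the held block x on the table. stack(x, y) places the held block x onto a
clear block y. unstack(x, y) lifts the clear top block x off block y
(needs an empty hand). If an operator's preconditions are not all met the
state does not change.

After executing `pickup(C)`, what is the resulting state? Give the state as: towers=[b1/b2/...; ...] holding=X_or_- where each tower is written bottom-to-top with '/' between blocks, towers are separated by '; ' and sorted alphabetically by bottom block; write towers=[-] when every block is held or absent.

before: towers=[A; B; C; D; F; G/E; H] holding=-
pre[pickup(C)]: clear(C) ✓, ontable(C) ✓, handempty ✓
all met → apply pickup(C)
after:  towers=[A; B; D; F; G/E; H] holding=C

towers=[A; B; D; F; G/E; H] holding=C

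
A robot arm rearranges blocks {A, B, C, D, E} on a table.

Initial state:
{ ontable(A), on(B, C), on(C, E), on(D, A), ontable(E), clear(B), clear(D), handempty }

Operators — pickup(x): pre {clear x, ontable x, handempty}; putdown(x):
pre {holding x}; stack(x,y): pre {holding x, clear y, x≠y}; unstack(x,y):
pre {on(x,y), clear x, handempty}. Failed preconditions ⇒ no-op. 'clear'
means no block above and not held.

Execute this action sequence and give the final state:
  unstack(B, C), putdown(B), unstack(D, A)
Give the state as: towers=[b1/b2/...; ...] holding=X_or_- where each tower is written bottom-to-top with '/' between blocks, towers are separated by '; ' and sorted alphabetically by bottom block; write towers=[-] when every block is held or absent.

step 1 (unstack(B, C)): towers=[A/D; E/C] holding=B
step 2 (putdown(B)): towers=[A/D; B; E/C] holding=-
step 3 (unstack(D, A)): towers=[A; B; E/C] holding=D

towers=[A; B; E/C] holding=D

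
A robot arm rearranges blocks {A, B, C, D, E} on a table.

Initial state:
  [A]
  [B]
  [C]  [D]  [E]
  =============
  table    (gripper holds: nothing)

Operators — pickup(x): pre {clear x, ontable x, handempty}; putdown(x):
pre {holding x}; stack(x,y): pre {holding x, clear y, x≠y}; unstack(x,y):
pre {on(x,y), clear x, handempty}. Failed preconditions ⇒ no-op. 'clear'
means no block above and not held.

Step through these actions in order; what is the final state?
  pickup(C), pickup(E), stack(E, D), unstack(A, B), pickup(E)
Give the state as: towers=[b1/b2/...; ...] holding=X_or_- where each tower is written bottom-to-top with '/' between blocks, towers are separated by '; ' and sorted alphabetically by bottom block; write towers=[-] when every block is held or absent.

step 1 (pickup(C)) [no-op]: towers=[C/B/A; D; E] holding=-
step 2 (pickup(E)): towers=[C/B/A; D] holding=E
step 3 (stack(E, D)): towers=[C/B/A; D/E] holding=-
step 4 (unstack(A, B)): towers=[C/B; D/E] holding=A
step 5 (pickup(E)) [no-op]: towers=[C/B; D/E] holding=A

towers=[C/B; D/E] holding=A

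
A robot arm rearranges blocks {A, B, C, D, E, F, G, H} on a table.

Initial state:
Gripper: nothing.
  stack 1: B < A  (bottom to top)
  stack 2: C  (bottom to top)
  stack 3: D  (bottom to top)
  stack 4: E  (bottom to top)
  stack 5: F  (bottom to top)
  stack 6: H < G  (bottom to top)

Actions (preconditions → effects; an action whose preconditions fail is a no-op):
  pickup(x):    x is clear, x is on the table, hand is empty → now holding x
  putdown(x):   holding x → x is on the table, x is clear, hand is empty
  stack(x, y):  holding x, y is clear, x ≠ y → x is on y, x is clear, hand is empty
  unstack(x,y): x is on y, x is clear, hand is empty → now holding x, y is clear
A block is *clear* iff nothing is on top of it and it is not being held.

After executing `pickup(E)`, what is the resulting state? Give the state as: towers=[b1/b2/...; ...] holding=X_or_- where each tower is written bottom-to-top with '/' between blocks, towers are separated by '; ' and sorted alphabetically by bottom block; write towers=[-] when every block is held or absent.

towers=[B/A; C; D; F; H/G] holding=E

before: towers=[B/A; C; D; E; F; H/G] holding=-
pre[pickup(E)]: clear(E) ok, ontable(E) ok, handempty ok
all met → apply pickup(E)
after:  towers=[B/A; C; D; F; H/G] holding=E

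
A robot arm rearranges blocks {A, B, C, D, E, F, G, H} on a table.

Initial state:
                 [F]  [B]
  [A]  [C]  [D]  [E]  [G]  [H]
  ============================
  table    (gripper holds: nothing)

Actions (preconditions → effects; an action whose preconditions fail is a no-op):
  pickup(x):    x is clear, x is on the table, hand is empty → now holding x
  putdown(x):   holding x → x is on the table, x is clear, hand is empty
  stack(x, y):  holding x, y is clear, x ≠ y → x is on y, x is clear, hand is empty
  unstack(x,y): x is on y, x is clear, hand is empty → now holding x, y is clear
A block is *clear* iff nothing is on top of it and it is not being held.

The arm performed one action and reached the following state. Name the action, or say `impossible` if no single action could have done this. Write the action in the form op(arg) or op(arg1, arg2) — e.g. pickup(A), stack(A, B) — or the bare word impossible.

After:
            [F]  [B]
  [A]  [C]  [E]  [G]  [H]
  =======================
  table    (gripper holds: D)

target: towers=[A; C; E/F; G/B; H] holding=D
         pickup(A) → towers=[C; D; E/F; G/B; H] holding=A
         pickup(H) → towers=[A; C; D; E/F; G/B] holding=H
     unstack(B, G) → towers=[A; C; D; E/F; G; H] holding=B
     unstack(F, E) → towers=[A; C; D; E; G/B; H] holding=F
         pickup(D) → towers=[A; C; E/F; G/B; H] holding=D  ← match
         pickup(C) → towers=[A; D; E/F; G/B; H] holding=C

pickup(D)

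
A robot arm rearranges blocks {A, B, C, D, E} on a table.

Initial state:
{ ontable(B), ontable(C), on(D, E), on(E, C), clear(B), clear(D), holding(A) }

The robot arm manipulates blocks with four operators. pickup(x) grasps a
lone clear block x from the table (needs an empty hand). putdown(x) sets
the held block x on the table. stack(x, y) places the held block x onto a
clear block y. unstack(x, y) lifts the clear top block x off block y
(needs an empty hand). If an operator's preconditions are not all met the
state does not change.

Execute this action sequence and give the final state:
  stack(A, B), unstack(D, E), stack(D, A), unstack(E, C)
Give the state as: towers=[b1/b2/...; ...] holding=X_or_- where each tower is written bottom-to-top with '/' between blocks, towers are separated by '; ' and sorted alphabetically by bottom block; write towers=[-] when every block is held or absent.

towers=[B/A/D; C] holding=E

step 1 (stack(A, B)): towers=[B/A; C/E/D] holding=-
step 2 (unstack(D, E)): towers=[B/A; C/E] holding=D
step 3 (stack(D, A)): towers=[B/A/D; C/E] holding=-
step 4 (unstack(E, C)): towers=[B/A/D; C] holding=E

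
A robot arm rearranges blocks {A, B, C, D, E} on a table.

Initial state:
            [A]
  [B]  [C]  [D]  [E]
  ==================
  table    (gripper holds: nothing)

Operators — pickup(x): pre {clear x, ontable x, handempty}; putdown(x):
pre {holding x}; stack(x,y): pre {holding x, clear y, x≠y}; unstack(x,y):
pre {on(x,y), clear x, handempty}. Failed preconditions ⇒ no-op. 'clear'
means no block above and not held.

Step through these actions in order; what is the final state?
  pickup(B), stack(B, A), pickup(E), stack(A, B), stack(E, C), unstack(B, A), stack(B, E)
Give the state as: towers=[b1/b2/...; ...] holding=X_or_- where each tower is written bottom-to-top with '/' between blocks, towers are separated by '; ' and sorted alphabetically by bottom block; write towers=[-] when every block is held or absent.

towers=[C/E/B; D/A] holding=-

step 1 (pickup(B)): towers=[C; D/A; E] holding=B
step 2 (stack(B, A)): towers=[C; D/A/B; E] holding=-
step 3 (pickup(E)): towers=[C; D/A/B] holding=E
step 4 (stack(A, B)) [no-op]: towers=[C; D/A/B] holding=E
step 5 (stack(E, C)): towers=[C/E; D/A/B] holding=-
step 6 (unstack(B, A)): towers=[C/E; D/A] holding=B
step 7 (stack(B, E)): towers=[C/E/B; D/A] holding=-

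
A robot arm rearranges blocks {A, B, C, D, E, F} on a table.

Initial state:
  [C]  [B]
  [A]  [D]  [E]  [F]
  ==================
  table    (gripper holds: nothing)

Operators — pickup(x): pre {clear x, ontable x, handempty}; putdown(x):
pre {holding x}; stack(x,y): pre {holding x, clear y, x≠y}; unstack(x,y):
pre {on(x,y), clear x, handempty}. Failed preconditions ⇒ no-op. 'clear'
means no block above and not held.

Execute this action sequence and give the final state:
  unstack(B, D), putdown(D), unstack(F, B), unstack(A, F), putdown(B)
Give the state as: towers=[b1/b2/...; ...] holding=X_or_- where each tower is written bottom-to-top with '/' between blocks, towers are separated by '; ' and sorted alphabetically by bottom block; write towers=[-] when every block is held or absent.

towers=[A/C; B; D; E; F] holding=-

step 1 (unstack(B, D)): towers=[A/C; D; E; F] holding=B
step 2 (putdown(D)) [no-op]: towers=[A/C; D; E; F] holding=B
step 3 (unstack(F, B)) [no-op]: towers=[A/C; D; E; F] holding=B
step 4 (unstack(A, F)) [no-op]: towers=[A/C; D; E; F] holding=B
step 5 (putdown(B)): towers=[A/C; B; D; E; F] holding=-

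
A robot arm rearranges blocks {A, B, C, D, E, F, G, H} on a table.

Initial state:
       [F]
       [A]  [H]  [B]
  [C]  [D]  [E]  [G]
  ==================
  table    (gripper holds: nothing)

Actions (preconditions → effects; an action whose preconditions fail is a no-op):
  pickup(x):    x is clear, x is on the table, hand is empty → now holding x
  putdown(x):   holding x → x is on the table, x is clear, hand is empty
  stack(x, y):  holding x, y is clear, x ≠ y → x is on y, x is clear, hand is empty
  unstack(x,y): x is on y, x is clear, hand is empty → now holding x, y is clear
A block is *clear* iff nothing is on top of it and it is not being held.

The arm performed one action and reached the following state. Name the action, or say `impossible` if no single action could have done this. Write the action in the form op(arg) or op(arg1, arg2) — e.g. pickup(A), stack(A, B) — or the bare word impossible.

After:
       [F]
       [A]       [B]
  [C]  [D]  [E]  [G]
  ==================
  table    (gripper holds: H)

unstack(H, E)

target: towers=[C; D/A/F; E; G/B] holding=H
     unstack(H, E) → towers=[C; D/A/F; E; G/B] holding=H  ← match
     unstack(B, G) → towers=[C; D/A/F; E/H; G] holding=B
     unstack(F, A) → towers=[C; D/A; E/H; G/B] holding=F
         pickup(C) → towers=[D/A/F; E/H; G/B] holding=C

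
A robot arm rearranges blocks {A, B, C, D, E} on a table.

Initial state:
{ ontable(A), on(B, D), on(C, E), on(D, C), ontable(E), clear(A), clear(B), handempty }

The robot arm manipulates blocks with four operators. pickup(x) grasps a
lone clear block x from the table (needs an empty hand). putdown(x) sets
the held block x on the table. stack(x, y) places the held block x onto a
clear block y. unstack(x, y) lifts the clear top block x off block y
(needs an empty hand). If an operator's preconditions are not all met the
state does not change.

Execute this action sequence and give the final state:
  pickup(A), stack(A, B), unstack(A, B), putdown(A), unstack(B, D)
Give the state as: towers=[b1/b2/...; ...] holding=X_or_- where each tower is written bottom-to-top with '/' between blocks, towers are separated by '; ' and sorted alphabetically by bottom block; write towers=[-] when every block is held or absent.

step 1 (pickup(A)): towers=[E/C/D/B] holding=A
step 2 (stack(A, B)): towers=[E/C/D/B/A] holding=-
step 3 (unstack(A, B)): towers=[E/C/D/B] holding=A
step 4 (putdown(A)): towers=[A; E/C/D/B] holding=-
step 5 (unstack(B, D)): towers=[A; E/C/D] holding=B

towers=[A; E/C/D] holding=B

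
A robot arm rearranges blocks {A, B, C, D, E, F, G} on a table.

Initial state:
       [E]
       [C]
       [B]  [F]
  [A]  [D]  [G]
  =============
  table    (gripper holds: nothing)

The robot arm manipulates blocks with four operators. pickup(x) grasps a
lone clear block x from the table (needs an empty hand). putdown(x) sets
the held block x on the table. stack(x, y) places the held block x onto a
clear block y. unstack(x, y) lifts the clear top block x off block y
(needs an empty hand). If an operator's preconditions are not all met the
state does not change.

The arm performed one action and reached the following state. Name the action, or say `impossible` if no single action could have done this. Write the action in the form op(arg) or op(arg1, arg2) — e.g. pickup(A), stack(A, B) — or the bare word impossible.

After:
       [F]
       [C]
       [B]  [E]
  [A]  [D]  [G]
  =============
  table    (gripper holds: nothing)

target: towers=[A; D/B/C/F; G/E] holding=-
     unstack(F, G) → towers=[A; D/B/C/E; G] holding=F
         pickup(A) → towers=[D/B/C/E; G/F] holding=A
     unstack(E, C) → towers=[A; D/B/C; G/F] holding=E
none of the 3 applicable actions match → impossible

impossible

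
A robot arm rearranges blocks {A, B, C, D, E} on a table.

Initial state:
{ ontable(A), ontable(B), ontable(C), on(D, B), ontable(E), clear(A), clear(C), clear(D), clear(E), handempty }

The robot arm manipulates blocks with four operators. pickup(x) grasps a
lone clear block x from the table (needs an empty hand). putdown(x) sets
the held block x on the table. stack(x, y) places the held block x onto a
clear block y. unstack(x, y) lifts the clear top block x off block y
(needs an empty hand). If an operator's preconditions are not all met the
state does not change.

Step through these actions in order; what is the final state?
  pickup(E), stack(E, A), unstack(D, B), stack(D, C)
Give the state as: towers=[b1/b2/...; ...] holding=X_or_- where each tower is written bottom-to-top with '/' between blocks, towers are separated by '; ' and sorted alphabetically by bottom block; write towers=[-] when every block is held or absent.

towers=[A/E; B; C/D] holding=-

step 1 (pickup(E)): towers=[A; B/D; C] holding=E
step 2 (stack(E, A)): towers=[A/E; B/D; C] holding=-
step 3 (unstack(D, B)): towers=[A/E; B; C] holding=D
step 4 (stack(D, C)): towers=[A/E; B; C/D] holding=-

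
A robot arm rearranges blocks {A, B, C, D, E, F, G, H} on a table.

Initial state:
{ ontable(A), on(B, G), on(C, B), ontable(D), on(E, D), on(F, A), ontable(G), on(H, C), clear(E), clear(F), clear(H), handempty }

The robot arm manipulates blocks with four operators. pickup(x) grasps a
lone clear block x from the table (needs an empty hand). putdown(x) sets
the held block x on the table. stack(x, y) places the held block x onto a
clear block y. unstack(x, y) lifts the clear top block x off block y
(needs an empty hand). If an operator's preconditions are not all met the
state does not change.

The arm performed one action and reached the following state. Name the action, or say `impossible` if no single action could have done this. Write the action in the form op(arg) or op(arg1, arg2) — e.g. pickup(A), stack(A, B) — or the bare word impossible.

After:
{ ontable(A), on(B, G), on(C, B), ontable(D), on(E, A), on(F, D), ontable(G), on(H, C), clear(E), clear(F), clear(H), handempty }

impossible

target: towers=[A/E; D/F; G/B/C/H] holding=-
     unstack(E, D) → towers=[A/F; D; G/B/C/H] holding=E
     unstack(H, C) → towers=[A/F; D/E; G/B/C] holding=H
     unstack(F, A) → towers=[A; D/E; G/B/C/H] holding=F
none of the 3 applicable actions match → impossible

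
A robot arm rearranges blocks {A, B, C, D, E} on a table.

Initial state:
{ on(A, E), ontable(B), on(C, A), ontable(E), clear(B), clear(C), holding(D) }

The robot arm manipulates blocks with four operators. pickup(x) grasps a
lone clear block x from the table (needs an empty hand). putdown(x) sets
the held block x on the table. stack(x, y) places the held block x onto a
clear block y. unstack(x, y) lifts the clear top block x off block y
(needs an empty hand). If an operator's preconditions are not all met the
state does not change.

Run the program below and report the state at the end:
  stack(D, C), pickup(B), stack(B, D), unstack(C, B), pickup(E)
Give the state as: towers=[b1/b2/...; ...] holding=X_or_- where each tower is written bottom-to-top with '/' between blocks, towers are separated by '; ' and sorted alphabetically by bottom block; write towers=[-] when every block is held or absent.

step 1 (stack(D, C)): towers=[B; E/A/C/D] holding=-
step 2 (pickup(B)): towers=[E/A/C/D] holding=B
step 3 (stack(B, D)): towers=[E/A/C/D/B] holding=-
step 4 (unstack(C, B)) [no-op]: towers=[E/A/C/D/B] holding=-
step 5 (pickup(E)) [no-op]: towers=[E/A/C/D/B] holding=-

towers=[E/A/C/D/B] holding=-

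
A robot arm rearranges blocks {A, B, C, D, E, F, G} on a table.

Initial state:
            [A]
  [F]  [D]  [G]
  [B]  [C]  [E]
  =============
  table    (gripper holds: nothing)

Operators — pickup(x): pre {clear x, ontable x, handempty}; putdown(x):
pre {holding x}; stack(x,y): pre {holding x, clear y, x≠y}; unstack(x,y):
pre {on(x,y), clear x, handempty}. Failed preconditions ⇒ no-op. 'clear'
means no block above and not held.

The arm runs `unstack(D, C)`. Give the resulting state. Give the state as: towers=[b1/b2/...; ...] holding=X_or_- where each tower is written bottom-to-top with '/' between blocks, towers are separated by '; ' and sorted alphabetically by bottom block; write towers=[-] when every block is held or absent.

towers=[B/F; C; E/G/A] holding=D

before: towers=[B/F; C/D; E/G/A] holding=-
pre[unstack(D, C)]: on(D,C) ✓, clear(D) ✓, handempty ✓
all met → apply unstack(D, C)
after:  towers=[B/F; C; E/G/A] holding=D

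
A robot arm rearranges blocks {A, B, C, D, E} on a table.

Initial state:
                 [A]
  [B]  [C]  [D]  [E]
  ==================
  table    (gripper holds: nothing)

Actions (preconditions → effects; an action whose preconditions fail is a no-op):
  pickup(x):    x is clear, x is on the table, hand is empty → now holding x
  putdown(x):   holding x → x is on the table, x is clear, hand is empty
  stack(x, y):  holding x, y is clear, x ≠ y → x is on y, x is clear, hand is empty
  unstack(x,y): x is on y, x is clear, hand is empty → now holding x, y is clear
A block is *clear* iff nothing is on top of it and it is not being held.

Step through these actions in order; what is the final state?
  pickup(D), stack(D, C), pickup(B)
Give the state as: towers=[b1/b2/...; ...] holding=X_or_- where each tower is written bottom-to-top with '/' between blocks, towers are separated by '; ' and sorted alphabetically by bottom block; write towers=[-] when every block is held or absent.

step 1 (pickup(D)): towers=[B; C; E/A] holding=D
step 2 (stack(D, C)): towers=[B; C/D; E/A] holding=-
step 3 (pickup(B)): towers=[C/D; E/A] holding=B

towers=[C/D; E/A] holding=B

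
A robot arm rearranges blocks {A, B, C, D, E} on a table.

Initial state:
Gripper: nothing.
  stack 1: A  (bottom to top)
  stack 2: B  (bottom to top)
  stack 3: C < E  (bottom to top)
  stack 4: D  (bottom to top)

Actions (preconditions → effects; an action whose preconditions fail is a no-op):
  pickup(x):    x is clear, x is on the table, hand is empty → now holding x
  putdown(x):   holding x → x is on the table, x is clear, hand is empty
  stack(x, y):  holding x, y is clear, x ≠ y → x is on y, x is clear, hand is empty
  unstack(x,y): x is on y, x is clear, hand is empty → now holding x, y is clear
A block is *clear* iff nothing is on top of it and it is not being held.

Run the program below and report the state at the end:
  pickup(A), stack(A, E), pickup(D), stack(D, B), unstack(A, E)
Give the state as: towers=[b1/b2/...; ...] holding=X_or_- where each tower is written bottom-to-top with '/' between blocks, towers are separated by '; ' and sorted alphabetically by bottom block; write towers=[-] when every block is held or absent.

towers=[B/D; C/E] holding=A

step 1 (pickup(A)): towers=[B; C/E; D] holding=A
step 2 (stack(A, E)): towers=[B; C/E/A; D] holding=-
step 3 (pickup(D)): towers=[B; C/E/A] holding=D
step 4 (stack(D, B)): towers=[B/D; C/E/A] holding=-
step 5 (unstack(A, E)): towers=[B/D; C/E] holding=A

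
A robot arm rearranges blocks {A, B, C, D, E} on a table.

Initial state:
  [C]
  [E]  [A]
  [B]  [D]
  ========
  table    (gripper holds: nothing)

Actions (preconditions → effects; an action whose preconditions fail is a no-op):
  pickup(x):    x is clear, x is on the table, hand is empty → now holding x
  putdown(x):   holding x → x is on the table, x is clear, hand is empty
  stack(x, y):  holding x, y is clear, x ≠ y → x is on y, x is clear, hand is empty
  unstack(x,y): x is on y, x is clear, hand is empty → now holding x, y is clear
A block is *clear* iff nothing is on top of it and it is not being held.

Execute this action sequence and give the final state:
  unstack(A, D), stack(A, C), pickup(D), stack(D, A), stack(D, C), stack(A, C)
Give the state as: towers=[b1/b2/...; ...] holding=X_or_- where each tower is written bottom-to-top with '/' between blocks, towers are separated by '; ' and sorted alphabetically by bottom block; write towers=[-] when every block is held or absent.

step 1 (unstack(A, D)): towers=[B/E/C; D] holding=A
step 2 (stack(A, C)): towers=[B/E/C/A; D] holding=-
step 3 (pickup(D)): towers=[B/E/C/A] holding=D
step 4 (stack(D, A)): towers=[B/E/C/A/D] holding=-
step 5 (stack(D, C)) [no-op]: towers=[B/E/C/A/D] holding=-
step 6 (stack(A, C)) [no-op]: towers=[B/E/C/A/D] holding=-

towers=[B/E/C/A/D] holding=-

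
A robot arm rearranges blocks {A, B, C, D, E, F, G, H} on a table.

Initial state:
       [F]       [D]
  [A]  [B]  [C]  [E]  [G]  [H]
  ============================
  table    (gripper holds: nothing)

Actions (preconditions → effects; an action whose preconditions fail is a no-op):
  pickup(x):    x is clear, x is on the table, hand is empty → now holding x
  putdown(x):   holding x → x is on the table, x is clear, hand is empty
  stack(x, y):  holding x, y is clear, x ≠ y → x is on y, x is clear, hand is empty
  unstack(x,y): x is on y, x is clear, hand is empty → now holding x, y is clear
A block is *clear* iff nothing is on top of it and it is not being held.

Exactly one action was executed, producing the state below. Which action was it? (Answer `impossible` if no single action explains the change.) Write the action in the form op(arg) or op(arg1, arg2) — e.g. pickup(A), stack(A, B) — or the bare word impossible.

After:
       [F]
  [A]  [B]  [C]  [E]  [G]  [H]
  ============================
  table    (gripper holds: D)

unstack(D, E)

target: towers=[A; B/F; C; E; G; H] holding=D
         pickup(G) → towers=[A; B/F; C; E/D; H] holding=G
         pickup(A) → towers=[B/F; C; E/D; G; H] holding=A
         pickup(H) → towers=[A; B/F; C; E/D; G] holding=H
     unstack(F, B) → towers=[A; B; C; E/D; G; H] holding=F
     unstack(D, E) → towers=[A; B/F; C; E; G; H] holding=D  ← match
         pickup(C) → towers=[A; B/F; E/D; G; H] holding=C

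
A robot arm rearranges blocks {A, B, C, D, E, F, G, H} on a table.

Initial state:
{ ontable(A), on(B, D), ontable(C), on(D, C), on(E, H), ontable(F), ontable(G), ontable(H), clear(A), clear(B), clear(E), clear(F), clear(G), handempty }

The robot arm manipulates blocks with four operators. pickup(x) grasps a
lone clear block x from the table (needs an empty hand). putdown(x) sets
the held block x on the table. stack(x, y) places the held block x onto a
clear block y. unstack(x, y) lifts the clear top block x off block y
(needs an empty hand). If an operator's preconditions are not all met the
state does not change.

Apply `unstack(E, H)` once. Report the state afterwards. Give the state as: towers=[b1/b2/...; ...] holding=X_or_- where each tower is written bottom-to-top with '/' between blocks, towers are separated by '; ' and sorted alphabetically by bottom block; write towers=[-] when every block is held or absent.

towers=[A; C/D/B; F; G; H] holding=E

before: towers=[A; C/D/B; F; G; H/E] holding=-
pre[unstack(E, H)]: on(E,H) yes, clear(E) yes, handempty yes
all met → apply unstack(E, H)
after:  towers=[A; C/D/B; F; G; H] holding=E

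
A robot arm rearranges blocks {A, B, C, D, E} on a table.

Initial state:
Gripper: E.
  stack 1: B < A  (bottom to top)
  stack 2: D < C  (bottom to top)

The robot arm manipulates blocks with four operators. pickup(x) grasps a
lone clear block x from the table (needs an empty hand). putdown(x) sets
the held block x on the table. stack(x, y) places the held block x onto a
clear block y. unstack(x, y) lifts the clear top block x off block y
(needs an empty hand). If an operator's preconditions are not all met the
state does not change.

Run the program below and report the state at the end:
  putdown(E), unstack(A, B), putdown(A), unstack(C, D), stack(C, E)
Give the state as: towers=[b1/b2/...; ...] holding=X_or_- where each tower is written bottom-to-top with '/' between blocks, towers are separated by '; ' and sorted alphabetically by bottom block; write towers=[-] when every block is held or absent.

towers=[A; B; D; E/C] holding=-

step 1 (putdown(E)): towers=[B/A; D/C; E] holding=-
step 2 (unstack(A, B)): towers=[B; D/C; E] holding=A
step 3 (putdown(A)): towers=[A; B; D/C; E] holding=-
step 4 (unstack(C, D)): towers=[A; B; D; E] holding=C
step 5 (stack(C, E)): towers=[A; B; D; E/C] holding=-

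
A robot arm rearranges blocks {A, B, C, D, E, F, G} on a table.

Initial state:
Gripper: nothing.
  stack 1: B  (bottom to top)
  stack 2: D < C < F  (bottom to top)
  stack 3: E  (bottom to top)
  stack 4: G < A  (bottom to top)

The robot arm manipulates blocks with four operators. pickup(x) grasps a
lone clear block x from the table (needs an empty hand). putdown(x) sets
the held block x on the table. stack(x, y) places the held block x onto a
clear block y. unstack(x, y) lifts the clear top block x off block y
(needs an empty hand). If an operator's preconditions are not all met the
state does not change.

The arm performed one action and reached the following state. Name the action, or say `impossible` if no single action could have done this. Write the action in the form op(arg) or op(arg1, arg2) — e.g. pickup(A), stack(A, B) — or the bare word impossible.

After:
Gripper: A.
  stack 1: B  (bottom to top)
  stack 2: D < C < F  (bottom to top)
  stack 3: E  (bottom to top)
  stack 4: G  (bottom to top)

target: towers=[B; D/C/F; E; G] holding=A
         pickup(B) → towers=[D/C/F; E; G/A] holding=B
     unstack(F, C) → towers=[B; D/C; E; G/A] holding=F
     unstack(A, G) → towers=[B; D/C/F; E; G] holding=A  ← match
         pickup(E) → towers=[B; D/C/F; G/A] holding=E

unstack(A, G)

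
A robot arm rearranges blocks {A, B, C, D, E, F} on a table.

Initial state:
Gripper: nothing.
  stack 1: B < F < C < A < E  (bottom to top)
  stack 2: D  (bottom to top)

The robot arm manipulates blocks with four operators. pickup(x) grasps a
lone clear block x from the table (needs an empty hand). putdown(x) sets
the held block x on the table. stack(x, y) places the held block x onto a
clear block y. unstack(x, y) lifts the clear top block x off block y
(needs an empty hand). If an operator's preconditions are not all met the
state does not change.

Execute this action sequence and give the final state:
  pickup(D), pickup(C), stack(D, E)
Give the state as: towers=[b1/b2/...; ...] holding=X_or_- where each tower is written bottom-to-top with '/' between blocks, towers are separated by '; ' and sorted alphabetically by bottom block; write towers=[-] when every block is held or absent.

step 1 (pickup(D)): towers=[B/F/C/A/E] holding=D
step 2 (pickup(C)) [no-op]: towers=[B/F/C/A/E] holding=D
step 3 (stack(D, E)): towers=[B/F/C/A/E/D] holding=-

towers=[B/F/C/A/E/D] holding=-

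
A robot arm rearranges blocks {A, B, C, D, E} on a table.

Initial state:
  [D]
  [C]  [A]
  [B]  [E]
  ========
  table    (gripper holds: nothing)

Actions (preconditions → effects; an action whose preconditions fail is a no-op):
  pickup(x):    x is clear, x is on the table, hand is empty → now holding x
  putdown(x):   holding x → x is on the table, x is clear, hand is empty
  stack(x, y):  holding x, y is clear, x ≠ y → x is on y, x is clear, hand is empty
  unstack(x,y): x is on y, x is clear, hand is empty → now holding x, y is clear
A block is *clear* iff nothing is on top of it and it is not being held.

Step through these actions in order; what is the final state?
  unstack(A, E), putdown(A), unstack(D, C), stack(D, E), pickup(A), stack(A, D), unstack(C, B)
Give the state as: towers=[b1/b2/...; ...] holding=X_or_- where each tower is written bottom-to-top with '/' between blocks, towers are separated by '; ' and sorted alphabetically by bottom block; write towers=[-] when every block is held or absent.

towers=[B; E/D/A] holding=C

step 1 (unstack(A, E)): towers=[B/C/D; E] holding=A
step 2 (putdown(A)): towers=[A; B/C/D; E] holding=-
step 3 (unstack(D, C)): towers=[A; B/C; E] holding=D
step 4 (stack(D, E)): towers=[A; B/C; E/D] holding=-
step 5 (pickup(A)): towers=[B/C; E/D] holding=A
step 6 (stack(A, D)): towers=[B/C; E/D/A] holding=-
step 7 (unstack(C, B)): towers=[B; E/D/A] holding=C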